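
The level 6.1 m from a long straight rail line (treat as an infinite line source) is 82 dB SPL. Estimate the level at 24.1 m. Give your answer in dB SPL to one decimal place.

For a line source, L₂ = L₁ − 10·log₁₀(r₂/r₁).
L₂ = 82 − 10·log₁₀(24.1/6.1) = 82 − 5.967 = 76.03 dB SPL.

76.0 dB SPL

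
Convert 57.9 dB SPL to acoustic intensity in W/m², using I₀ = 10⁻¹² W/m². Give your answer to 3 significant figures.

L = 10·log₁₀(I/I₀) ⇒ I = I₀·10^(L/10) = 10⁻¹² × 10^5.79.

6.17e-07 W/m²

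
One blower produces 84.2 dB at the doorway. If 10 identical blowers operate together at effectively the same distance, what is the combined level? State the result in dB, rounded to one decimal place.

94.2 dB

N identical incoherent sources raise the level by 10·log₁₀ N.
L_total = 84.2 + 10·log₁₀(10) = 84.2 + 10.000 = 94.20 dB.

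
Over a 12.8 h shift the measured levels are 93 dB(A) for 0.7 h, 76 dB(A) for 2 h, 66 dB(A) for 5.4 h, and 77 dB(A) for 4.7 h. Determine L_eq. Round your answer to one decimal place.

81.3 dB(A)

Weight each interval's intensity by its duration and average over T = 12.8 h:
Σ tᵢ·10^(Lᵢ/10) = 0.7·10^(93/10) + 2·10^(76/10) + 5.4·10^(66/10) + 4.7·10^(77/10) = 1.733e+09.
L_eq = 10·log₁₀(1.733e+09/12.8) = 81.32 dB(A).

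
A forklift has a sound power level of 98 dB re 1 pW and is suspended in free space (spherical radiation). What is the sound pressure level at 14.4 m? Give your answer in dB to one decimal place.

L_p = L_w − 10·log₁₀(4π·r²) with r = 14.4 m.
4π·r² = 2606 m², 10·log₁₀ of that is 34.159 dB.
L_p = 98 − 34.159 = 63.84 dB.

63.8 dB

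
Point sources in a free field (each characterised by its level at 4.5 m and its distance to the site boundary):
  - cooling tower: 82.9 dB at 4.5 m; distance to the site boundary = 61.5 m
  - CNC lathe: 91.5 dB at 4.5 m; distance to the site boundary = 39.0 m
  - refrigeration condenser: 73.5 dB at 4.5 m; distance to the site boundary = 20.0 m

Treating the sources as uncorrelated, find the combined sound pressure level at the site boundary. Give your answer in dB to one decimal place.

Apply inverse-square spreading to bring every level to the receiver, then sum 10^(L/10).
cooling tower: 82.9 − 20·log₁₀(61.5/4.5) = 82.9 − 22.71 = 60.19 dB.
CNC lathe: 91.5 − 20·log₁₀(39.0/4.5) = 91.5 − 18.76 = 72.74 dB.
refrigeration condenser: 73.5 − 20·log₁₀(20.0/4.5) = 73.5 − 12.96 = 60.54 dB.
Σ 10^(L/10) = 2.098e+07 → L_total = 10·log₁₀(2.098e+07) = 73.22 dB.

73.2 dB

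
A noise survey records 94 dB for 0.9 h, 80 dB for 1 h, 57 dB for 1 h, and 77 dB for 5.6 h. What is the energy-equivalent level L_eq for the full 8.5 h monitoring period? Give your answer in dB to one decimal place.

84.9 dB

L_eq = 10·log₁₀[(1/T)·Σ tᵢ·10^(Lᵢ/10)] with T = 8.5 h.
Σ tᵢ·10^(Lᵢ/10) = 0.9·10^(94/10) + 1·10^(80/10) + 1·10^(57/10) + 5.6·10^(77/10) = 2.642e+09.
L_eq = 10·log₁₀(2.642e+09/8.5) = 84.92 dB.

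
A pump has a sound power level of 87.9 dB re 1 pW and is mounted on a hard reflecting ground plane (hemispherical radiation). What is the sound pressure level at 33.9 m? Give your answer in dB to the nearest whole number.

The power spreads over a hemisphere of area 2π·r², so L_p = L_w − 10·log₁₀(2π·r²).
2π·r² = 7221 m², 10·log₁₀ of that is 38.586 dB.
L_p = 87.9 − 38.586 = 49.31 dB.

49 dB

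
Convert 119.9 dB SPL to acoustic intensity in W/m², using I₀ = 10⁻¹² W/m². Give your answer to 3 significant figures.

I/I₀ = 10^(119.9/10) = 9.772e+11, so I = 9.772e+11 × 10⁻¹² W/m².

0.977 W/m²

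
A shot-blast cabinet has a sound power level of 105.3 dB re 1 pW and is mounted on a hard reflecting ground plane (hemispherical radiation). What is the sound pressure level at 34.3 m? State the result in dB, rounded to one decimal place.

The power spreads over a hemisphere of area 2π·r², so L_p = L_w − 10·log₁₀(2π·r²).
2π·r² = 7392 m², 10·log₁₀ of that is 38.688 dB.
L_p = 105.3 − 38.688 = 66.61 dB.

66.6 dB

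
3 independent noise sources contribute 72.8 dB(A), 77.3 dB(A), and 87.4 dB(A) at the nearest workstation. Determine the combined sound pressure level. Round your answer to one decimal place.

87.9 dB(A)

For uncorrelated sources the intensities add, so convert each level to linear form, sum, and take 10·log₁₀ of the total.
Σ 10^(L/10) = 10^(72.8/10) + 10^(77.3/10) + 10^(87.4/10) = 6.223e+08.
L_total = 10·log₁₀(6.223e+08) = 87.94 dB(A).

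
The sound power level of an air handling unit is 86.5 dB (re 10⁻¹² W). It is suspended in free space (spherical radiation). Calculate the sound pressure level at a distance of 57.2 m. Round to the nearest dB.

40 dB

The power spreads over a sphere of area 4π·r², so L_p = L_w − 10·log₁₀(4π·r²).
4π·r² = 4.112e+04 m², 10·log₁₀ of that is 46.140 dB.
L_p = 86.5 − 46.140 = 40.36 dB.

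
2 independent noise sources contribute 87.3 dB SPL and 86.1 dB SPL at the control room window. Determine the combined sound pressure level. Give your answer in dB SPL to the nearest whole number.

90 dB SPL

For uncorrelated sources the intensities add, so convert each level to linear form, sum, and take 10·log₁₀ of the total.
Σ 10^(L/10) = 10^(87.3/10) + 10^(86.1/10) = 9.444e+08.
L_total = 10·log₁₀(9.444e+08) = 89.75 dB SPL.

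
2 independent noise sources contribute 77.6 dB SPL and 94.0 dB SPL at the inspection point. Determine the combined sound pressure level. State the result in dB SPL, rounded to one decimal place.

94.1 dB SPL

For uncorrelated sources the intensities add, so convert each level to linear form, sum, and take 10·log₁₀ of the total.
Σ 10^(L/10) = 10^(77.6/10) + 10^(94.0/10) = 2.569e+09.
L_total = 10·log₁₀(2.569e+09) = 94.10 dB SPL.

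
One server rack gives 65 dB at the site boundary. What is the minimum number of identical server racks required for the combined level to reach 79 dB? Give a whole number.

N identical sources give L₁ + 10·log₁₀ N, so require 10·log₁₀ N ≥ 79 − 65 = 14.0 dB.
N ≥ 10^(14.0/10) = 25.119, so N = 26.

26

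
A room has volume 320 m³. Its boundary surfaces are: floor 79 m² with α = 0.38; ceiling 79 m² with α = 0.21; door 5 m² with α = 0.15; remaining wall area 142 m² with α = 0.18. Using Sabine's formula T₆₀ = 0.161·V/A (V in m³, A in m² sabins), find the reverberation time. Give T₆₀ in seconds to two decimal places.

0.71 s

Total absorption A = 79·0.38 + 79·0.21 + 5·0.15 + 142·0.18 = 72.92 m² sabins.
T₆₀ = 0.161 × 320 / 72.92 = 0.707 s.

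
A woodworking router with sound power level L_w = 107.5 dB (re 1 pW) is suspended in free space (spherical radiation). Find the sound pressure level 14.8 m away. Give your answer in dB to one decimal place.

The power spreads over a sphere of area 4π·r², so L_p = L_w − 10·log₁₀(4π·r²).
4π·r² = 2753 m², 10·log₁₀ of that is 34.397 dB.
L_p = 107.5 − 34.397 = 73.10 dB.

73.1 dB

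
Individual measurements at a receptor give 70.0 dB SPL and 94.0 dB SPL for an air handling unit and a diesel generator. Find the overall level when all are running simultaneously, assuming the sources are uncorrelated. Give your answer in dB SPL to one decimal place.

94.0 dB SPL

Incoherent sources combine by intensity addition: L_total = 10·log₁₀(Σ 10^(L_i/10)).
Σ 10^(L/10) = 10^(70.0/10) + 10^(94.0/10) = 2.522e+09.
L_total = 10·log₁₀(2.522e+09) = 94.02 dB SPL.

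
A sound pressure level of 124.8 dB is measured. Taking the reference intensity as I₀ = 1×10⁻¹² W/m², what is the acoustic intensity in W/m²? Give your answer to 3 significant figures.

L = 10·log₁₀(I/I₀) ⇒ I = I₀·10^(L/10) = 10⁻¹² × 10^12.48.

3.02 W/m²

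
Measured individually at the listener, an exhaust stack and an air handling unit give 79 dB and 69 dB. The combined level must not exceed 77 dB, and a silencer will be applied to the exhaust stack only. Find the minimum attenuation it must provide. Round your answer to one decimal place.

The untreated sources together contribute 10^(69/10) = 7.943e+06, i.e. 69.00 dB.
To meet 77 dB overall, the treated exhaust stack may contribute at most 10^(77/10) − 7.943e+06 = 4.218e+07, i.e. 76.25 dB.
So the exhaust stack must be reduced from 79 to 76.25 dB: IL = 2.75 dB.

2.7 dB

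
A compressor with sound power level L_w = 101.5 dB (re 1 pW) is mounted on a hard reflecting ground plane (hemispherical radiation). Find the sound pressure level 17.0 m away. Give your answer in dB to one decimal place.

Free-field hemispherical radiation: L_p = L_w − 10·log₁₀(2π·r²), r = 17.0 m.
2π·r² = 1816 m², 10·log₁₀ of that is 32.591 dB.
L_p = 101.5 − 32.591 = 68.91 dB.

68.9 dB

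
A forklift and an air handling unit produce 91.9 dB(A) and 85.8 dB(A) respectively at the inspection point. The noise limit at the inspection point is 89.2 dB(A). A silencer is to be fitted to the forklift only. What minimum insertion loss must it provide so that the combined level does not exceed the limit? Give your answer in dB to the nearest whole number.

5 dB

Fixed contribution from the other source: Σ 10^(L/10) = 10^(85.8/10) = 3.802e+08 (85.80 dB(A)).
The limit corresponds to 10^(89.2/10) = 8.318e+08; subtracting the fixed part leaves 4.516e+08 for the forklift, i.e. 86.55 dB(A).
So the forklift must be reduced from 91.9 to 86.55 dB(A): IL = 5.35 dB.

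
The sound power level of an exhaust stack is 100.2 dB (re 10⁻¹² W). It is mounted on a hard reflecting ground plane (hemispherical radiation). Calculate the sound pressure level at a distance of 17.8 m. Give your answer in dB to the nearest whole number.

The power spreads over a hemisphere of area 2π·r², so L_p = L_w − 10·log₁₀(2π·r²).
2π·r² = 1991 m², 10·log₁₀ of that is 32.990 dB.
L_p = 100.2 − 32.990 = 67.21 dB.

67 dB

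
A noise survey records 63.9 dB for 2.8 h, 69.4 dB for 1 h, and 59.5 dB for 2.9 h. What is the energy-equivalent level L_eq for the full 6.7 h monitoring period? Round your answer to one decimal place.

64.3 dB

L_eq = 10·log₁₀[(1/T)·Σ tᵢ·10^(Lᵢ/10)] with T = 6.7 h.
Σ tᵢ·10^(Lᵢ/10) = 2.8·10^(63.9/10) + 1·10^(69.4/10) + 2.9·10^(59.5/10) = 1.817e+07.
L_eq = 10·log₁₀(1.817e+07/6.7) = 64.33 dB.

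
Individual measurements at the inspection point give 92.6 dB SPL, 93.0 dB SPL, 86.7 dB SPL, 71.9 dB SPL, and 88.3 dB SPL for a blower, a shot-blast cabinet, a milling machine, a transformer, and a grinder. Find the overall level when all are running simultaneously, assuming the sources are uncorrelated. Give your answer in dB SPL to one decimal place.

Incoherent sources combine by intensity addition: L_total = 10·log₁₀(Σ 10^(L_i/10)).
Σ 10^(L/10) = 10^(92.6/10) + 10^(93.0/10) + 10^(86.7/10) + 10^(71.9/10) + 10^(88.3/10) = 4.974e+09.
L_total = 10·log₁₀(4.974e+09) = 96.97 dB SPL.

97.0 dB SPL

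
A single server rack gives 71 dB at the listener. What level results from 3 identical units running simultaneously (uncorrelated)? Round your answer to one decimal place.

L_total = L₁ + 10·log₁₀ N for N identical incoherent sources.
L_total = 71 + 10·log₁₀(3) = 71 + 4.771 = 75.77 dB.

75.8 dB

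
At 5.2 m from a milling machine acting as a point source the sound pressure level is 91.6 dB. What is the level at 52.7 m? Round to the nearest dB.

Spherical spreading from a point source gives a 20·log₁₀(r₂/r₁) drop.
L₂ = 91.6 − 20·log₁₀(52.7/5.2) = 91.6 − 20.116 = 71.48 dB.

71 dB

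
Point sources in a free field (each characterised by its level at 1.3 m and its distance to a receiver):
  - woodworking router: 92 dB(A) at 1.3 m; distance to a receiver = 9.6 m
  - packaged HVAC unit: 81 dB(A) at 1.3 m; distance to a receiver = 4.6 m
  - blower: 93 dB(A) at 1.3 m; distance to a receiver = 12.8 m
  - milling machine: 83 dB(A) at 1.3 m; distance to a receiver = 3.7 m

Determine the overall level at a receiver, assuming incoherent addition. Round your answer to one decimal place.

Propagate each source to the receiver with L = L_ref − 20·log₁₀(r/r_ref), then add intensities.
woodworking router: 92 − 20·log₁₀(9.6/1.3) = 92 − 17.37 = 74.63 dB(A).
packaged HVAC unit: 81 − 20·log₁₀(4.6/1.3) = 81 − 10.98 = 70.02 dB(A).
blower: 93 − 20·log₁₀(12.8/1.3) = 93 − 19.87 = 73.13 dB(A).
milling machine: 83 − 20·log₁₀(3.7/1.3) = 83 − 9.09 = 73.91 dB(A).
Σ 10^(L/10) = 8.433e+07 → L_total = 10·log₁₀(8.433e+07) = 79.26 dB(A).

79.3 dB(A)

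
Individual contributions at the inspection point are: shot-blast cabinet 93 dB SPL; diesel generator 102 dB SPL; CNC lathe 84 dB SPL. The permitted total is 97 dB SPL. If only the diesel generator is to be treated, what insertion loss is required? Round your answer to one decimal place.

7.6 dB

Everything except the diesel generator sums to 10^(93/10) + 10^(84/10) = 2.246e+09 in linear terms, 93.51 dB SPL.
The limit corresponds to 10^(97/10) = 5.012e+09; subtracting the fixed part leaves 2.765e+09 for the diesel generator, i.e. 94.42 dB SPL.
So the diesel generator must be reduced from 102 to 94.42 dB SPL: IL = 7.58 dB.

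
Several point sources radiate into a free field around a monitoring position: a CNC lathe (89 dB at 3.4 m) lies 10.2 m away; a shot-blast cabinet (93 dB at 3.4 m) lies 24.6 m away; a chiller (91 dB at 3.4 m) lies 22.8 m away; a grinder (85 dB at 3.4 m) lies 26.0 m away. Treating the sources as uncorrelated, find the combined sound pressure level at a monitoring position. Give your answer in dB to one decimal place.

82.0 dB

Apply inverse-square spreading to bring every level to the receiver, then sum 10^(L/10).
CNC lathe: 89 − 20·log₁₀(10.2/3.4) = 89 − 9.54 = 79.46 dB.
shot-blast cabinet: 93 − 20·log₁₀(24.6/3.4) = 93 − 17.19 = 75.81 dB.
chiller: 91 − 20·log₁₀(22.8/3.4) = 91 − 16.53 = 74.47 dB.
grinder: 85 − 20·log₁₀(26.0/3.4) = 85 − 17.67 = 67.33 dB.
Σ 10^(L/10) = 1.598e+08 → L_total = 10·log₁₀(1.598e+08) = 82.04 dB.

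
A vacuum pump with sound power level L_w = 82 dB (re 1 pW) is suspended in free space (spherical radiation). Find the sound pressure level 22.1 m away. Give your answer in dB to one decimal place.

Free-field spherical radiation: L_p = L_w − 10·log₁₀(4π·r²), r = 22.1 m.
4π·r² = 6138 m², 10·log₁₀ of that is 37.880 dB.
L_p = 82 − 37.880 = 44.12 dB.

44.1 dB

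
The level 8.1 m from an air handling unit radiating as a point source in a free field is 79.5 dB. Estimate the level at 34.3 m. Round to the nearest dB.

Point-source attenuation: ΔL = 20·log₁₀(r₂/r₁) = 20·log₁₀(34.3/8.1) = 12.536 dB.
L₂ = 79.5 − 20·log₁₀(34.3/8.1) = 79.5 − 12.536 = 66.96 dB.

67 dB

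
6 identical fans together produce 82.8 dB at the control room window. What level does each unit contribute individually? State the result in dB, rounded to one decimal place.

75.0 dB

6 equal contributions raise the level by 10·log₁₀ 6 = 7.782 dB, so each unit alone gives 82.8 − 7.782.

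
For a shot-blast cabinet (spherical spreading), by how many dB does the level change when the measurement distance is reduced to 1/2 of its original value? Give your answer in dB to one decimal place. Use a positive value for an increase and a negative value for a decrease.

+6.0 dB

A point source loses 6 dB per doubling of distance; generally ΔL = −20·log₁₀(r₂/r₁).
ΔL = −20·log₁₀(0.5) = +6.02 dB.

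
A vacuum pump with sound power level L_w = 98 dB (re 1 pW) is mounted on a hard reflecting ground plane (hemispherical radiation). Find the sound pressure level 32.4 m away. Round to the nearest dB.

Free-field hemispherical radiation: L_p = L_w − 10·log₁₀(2π·r²), r = 32.4 m.
2π·r² = 6596 m², 10·log₁₀ of that is 38.193 dB.
L_p = 98 − 38.193 = 59.81 dB.

60 dB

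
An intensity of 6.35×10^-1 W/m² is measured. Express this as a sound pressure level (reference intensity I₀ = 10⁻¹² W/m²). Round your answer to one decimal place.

I/I₀ = 6.35×10^-1/10⁻¹² = 6.35×10^11, and L = 10·log₁₀(I/I₀).
L = 10·(0.8028 + 11) = 118.03 dB.

118.0 dB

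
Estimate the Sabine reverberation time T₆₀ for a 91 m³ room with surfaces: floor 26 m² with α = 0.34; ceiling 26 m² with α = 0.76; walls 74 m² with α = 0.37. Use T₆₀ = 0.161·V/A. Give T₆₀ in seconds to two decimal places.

Summing Sᵢαᵢ: 26·0.34 + 26·0.76 + 74·0.37 = 55.98 m².
T₆₀ = 0.161 × 91 / 55.98 = 0.262 s.

0.26 s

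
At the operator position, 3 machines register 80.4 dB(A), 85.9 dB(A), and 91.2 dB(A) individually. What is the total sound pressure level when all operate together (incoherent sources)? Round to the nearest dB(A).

For uncorrelated sources the intensities add, so convert each level to linear form, sum, and take 10·log₁₀ of the total.
Σ 10^(L/10) = 10^(80.4/10) + 10^(85.9/10) + 10^(91.2/10) = 1.817e+09.
L_total = 10·log₁₀(1.817e+09) = 92.59 dB(A).

93 dB(A)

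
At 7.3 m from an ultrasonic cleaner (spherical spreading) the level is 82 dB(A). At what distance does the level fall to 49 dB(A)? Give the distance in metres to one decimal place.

326.1 m

For a point source L₁ − L₂ = 20·log₁₀(r₂/r₁), so r₂ = r₁·10^((L₁−L₂)/20).
r₂ = 7.3·10^((82−49)/20) = 7.3·10^(33.0/20) = 326.08 m.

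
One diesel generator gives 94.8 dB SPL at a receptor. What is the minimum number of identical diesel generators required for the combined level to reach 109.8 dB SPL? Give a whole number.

N identical sources give L₁ + 10·log₁₀ N, so require 10·log₁₀ N ≥ 109.8 − 94.8 = 15.0 dB.
N ≥ 10^(15.0/10) = 31.623, so N = 32.

32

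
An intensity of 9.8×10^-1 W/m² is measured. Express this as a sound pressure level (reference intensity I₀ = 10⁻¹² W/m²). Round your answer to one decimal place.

119.9 dB

Dividing by I₀ shifts the exponent by 12: I/I₀ = 9.8×10^11.
L = 10·(0.9912 + 11) = 119.91 dB.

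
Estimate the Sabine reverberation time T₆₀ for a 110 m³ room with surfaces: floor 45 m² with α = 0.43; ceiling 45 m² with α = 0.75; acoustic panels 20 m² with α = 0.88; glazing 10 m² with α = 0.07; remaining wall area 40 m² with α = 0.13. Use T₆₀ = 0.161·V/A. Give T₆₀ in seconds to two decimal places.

0.23 s

Summing Sᵢαᵢ: 45·0.43 + 45·0.75 + 20·0.88 + 10·0.07 + 40·0.13 = 76.60 m².
T₆₀ = 0.161·V/A = 0.161·110/76.60 = 0.231 s.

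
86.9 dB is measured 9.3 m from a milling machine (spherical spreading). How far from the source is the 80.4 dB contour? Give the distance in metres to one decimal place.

For a point source L₁ − L₂ = 20·log₁₀(r₂/r₁), so r₂ = r₁·10^((L₁−L₂)/20).
r₂ = 9.3·10^((86.9−80.4)/20) = 9.3·10^(6.5/20) = 19.66 m.

19.7 m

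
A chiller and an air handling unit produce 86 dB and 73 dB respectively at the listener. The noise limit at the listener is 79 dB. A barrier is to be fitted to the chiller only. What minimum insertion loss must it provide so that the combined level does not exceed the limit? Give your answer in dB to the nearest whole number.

Fixed contribution from the other source: Σ 10^(L/10) = 10^(73/10) = 1.995e+07 (73.00 dB).
The limit corresponds to 10^(79/10) = 7.943e+07; subtracting the fixed part leaves 5.948e+07 for the chiller, i.e. 77.74 dB.
So the chiller must be reduced from 86 to 77.74 dB: IL = 8.26 dB.

8 dB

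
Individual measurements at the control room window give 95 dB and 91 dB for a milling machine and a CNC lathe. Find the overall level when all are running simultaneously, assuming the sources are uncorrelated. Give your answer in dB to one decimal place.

Incoherent sources combine by intensity addition: L_total = 10·log₁₀(Σ 10^(L_i/10)).
Σ 10^(L/10) = 10^(95/10) + 10^(91/10) = 4.421e+09.
L_total = 10·log₁₀(4.421e+09) = 96.46 dB.

96.5 dB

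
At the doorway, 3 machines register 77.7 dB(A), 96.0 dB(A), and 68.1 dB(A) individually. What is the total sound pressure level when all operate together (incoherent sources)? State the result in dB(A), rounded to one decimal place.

Incoherent sources combine by intensity addition: L_total = 10·log₁₀(Σ 10^(L_i/10)).
Σ 10^(L/10) = 10^(77.7/10) + 10^(96.0/10) + 10^(68.1/10) = 4.046e+09.
L_total = 10·log₁₀(4.046e+09) = 96.07 dB(A).

96.1 dB(A)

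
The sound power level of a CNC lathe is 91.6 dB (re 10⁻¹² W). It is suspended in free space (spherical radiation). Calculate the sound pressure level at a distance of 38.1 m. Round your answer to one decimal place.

49.0 dB

The power spreads over a sphere of area 4π·r², so L_p = L_w − 10·log₁₀(4π·r²).
4π·r² = 1.824e+04 m², 10·log₁₀ of that is 42.611 dB.
L_p = 91.6 − 42.611 = 48.99 dB.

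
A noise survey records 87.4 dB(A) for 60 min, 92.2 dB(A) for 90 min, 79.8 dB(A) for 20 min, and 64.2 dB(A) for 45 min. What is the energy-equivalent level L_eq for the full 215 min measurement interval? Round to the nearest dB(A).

89 dB(A)

Weight each interval's intensity by its duration and average over T = 215 min:
Σ tᵢ·10^(Lᵢ/10) = 60·10^(87.4/10) + 90·10^(92.2/10) + 20·10^(79.8/10) + 45·10^(64.2/10) = 1.844e+11.
L_eq = 10·log₁₀(1.844e+11/215) = 89.33 dB(A).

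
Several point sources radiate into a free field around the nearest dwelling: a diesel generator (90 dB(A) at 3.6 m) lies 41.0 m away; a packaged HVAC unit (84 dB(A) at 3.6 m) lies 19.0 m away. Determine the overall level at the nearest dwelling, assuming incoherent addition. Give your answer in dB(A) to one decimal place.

72.2 dB(A)

First find each source's level at the receiver (point-source: −20·log₁₀(r/r_ref)), then combine on an intensity basis.
diesel generator: 90 − 20·log₁₀(41.0/3.6) = 90 − 21.13 = 68.87 dB(A).
packaged HVAC unit: 84 − 20·log₁₀(19.0/3.6) = 84 − 14.45 = 69.55 dB(A).
Σ 10^(L/10) = 1.673e+07 → L_total = 10·log₁₀(1.673e+07) = 72.23 dB(A).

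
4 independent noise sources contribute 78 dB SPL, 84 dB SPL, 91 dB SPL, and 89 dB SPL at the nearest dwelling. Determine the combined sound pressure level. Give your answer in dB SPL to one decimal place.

93.7 dB SPL

Incoherent sources combine by intensity addition: L_total = 10·log₁₀(Σ 10^(L_i/10)).
Σ 10^(L/10) = 10^(78/10) + 10^(84/10) + 10^(91/10) + 10^(89/10) = 2.368e+09.
L_total = 10·log₁₀(2.368e+09) = 93.74 dB SPL.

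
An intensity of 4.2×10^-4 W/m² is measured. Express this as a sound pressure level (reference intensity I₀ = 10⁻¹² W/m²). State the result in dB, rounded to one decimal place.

86.2 dB

Dividing by I₀ shifts the exponent by 12: I/I₀ = 4.2×10^8.
L = 10·(0.6232 + 8) = 86.23 dB.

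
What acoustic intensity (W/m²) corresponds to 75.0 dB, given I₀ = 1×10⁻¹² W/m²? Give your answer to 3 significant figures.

3.16e-05 W/m²

I = I₀·10^(L/10) = 10⁻¹² × 10^(75.0/10) = 10^(-4.500).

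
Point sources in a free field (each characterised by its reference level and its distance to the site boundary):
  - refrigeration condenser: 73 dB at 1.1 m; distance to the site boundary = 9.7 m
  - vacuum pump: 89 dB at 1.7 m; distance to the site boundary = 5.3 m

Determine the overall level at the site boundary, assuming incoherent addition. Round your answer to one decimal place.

79.1 dB

Apply inverse-square spreading to bring every level to the receiver, then sum 10^(L/10).
refrigeration condenser: 73 − 20·log₁₀(9.7/1.1) = 73 − 18.91 = 54.09 dB.
vacuum pump: 89 − 20·log₁₀(5.3/1.7) = 89 − 9.88 = 79.12 dB.
Σ 10^(L/10) = 8.198e+07 → L_total = 10·log₁₀(8.198e+07) = 79.14 dB.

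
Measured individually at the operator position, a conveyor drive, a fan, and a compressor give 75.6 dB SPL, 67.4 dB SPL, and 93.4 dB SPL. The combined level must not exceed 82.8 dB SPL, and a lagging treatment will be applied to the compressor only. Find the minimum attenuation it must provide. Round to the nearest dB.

The untreated sources together contribute 10^(75.6/10) + 10^(67.4/10) = 4.180e+07, i.e. 76.21 dB SPL.
To meet 82.8 dB SPL overall, the treated compressor may contribute at most 10^(82.8/10) − 4.180e+07 = 1.487e+08, i.e. 81.72 dB SPL.
So the compressor must be reduced from 93.4 to 81.72 dB SPL: IL = 11.68 dB.

12 dB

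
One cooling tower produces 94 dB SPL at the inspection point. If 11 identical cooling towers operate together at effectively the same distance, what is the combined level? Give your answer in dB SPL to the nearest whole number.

104 dB SPL

L_total = L₁ + 10·log₁₀ N for N identical incoherent sources.
L_total = 94 + 10·log₁₀(11) = 94 + 10.414 = 104.41 dB SPL.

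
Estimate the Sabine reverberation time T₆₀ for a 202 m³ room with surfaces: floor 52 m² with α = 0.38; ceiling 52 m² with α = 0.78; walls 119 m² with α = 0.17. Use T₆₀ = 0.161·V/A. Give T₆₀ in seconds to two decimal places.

Total absorption A = 52·0.38 + 52·0.78 + 119·0.17 = 80.55 m² sabins.
T₆₀ = 0.161·V/A = 0.161·202/80.55 = 0.404 s.

0.40 s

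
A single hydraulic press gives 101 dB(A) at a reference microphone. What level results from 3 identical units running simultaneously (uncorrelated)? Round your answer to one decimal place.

105.8 dB(A)

With 3 equal, uncorrelated contributions the intensity is 3× that of one unit, giving a rise of 10·log₁₀ 3.
L_total = 101 + 10·log₁₀(3) = 101 + 4.771 = 105.77 dB(A).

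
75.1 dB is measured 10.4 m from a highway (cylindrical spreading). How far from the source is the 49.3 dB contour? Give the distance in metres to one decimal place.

Line-source spreading drops the level by 10·log₁₀(r₂/r₁); inverting, r₂/r₁ = 10^(ΔL/10).
r₂ = 10.4·10^((75.1−49.3)/10) = 10.4·10^(25.8/10) = 3953.97 m.

3954.0 m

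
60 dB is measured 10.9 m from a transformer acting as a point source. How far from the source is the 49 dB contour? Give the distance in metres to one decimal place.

For a point source L₁ − L₂ = 20·log₁₀(r₂/r₁), so r₂ = r₁·10^((L₁−L₂)/20).
r₂ = 10.9·10^((60−49)/20) = 10.9·10^(11.0/20) = 38.67 m.

38.7 m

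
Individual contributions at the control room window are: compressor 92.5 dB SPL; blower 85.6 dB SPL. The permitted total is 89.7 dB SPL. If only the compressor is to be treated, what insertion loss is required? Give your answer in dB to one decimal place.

Fixed contribution from the other source: Σ 10^(L/10) = 10^(85.6/10) = 3.631e+08 (85.60 dB SPL).
To meet 89.7 dB SPL overall, the treated compressor may contribute at most 10^(89.7/10) − 3.631e+08 = 5.702e+08, i.e. 87.56 dB SPL.
So the compressor must be reduced from 92.5 to 87.56 dB SPL: IL = 4.94 dB.

4.9 dB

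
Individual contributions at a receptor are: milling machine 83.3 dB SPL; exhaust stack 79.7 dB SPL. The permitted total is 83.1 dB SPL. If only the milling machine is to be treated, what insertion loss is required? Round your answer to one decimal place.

Fixed contribution from the other source: Σ 10^(L/10) = 10^(79.7/10) = 9.333e+07 (79.70 dB SPL).
To meet 83.1 dB SPL overall, the treated milling machine may contribute at most 10^(83.1/10) − 9.333e+07 = 1.108e+08, i.e. 80.45 dB SPL.
So the milling machine must be reduced from 83.3 to 80.45 dB SPL: IL = 2.85 dB.

2.9 dB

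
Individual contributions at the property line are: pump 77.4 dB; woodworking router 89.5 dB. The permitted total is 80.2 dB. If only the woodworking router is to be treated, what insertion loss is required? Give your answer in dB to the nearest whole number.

Fixed contribution from the other source: Σ 10^(L/10) = 10^(77.4/10) = 5.495e+07 (77.40 dB).
The limit corresponds to 10^(80.2/10) = 1.047e+08; subtracting the fixed part leaves 4.976e+07 for the woodworking router, i.e. 76.97 dB.
Required insertion loss = 89.5 − 76.97 = 12.53 dB.

13 dB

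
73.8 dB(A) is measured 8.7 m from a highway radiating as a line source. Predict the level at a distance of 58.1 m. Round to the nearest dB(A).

66 dB(A)

Cylindrical spreading from a line source gives a 10·log₁₀(r₂/r₁) drop.
L₂ = 73.8 − 10·log₁₀(58.1/8.7) = 73.8 − 8.247 = 65.55 dB(A).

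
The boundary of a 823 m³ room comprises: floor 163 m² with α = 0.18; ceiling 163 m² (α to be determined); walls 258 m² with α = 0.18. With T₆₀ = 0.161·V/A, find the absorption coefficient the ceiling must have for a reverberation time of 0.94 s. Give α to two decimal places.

Required total absorption A = 0.161·823/0.94 = 140.96 m².
Absorption from the other surfaces = 163·0.18 + 258·0.18 = 75.78 m², so the ceiling must supply 65.18 m² over 163 m².
α = 65.18/163 = 0.400.

0.40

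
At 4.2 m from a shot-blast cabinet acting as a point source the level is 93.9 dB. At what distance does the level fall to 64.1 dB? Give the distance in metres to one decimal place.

Point-source spreading drops the level by 20·log₁₀(r₂/r₁); inverting, r₂/r₁ = 10^(ΔL/20).
r₂ = 4.2·10^((93.9−64.1)/20) = 4.2·10^(29.8/20) = 129.79 m.

129.8 m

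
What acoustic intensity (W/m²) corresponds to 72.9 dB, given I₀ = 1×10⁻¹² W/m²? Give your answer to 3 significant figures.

I/I₀ = 10^(72.9/10) = 1.95e+07, so I = 1.95e+07 × 10⁻¹² W/m².

1.95e-05 W/m²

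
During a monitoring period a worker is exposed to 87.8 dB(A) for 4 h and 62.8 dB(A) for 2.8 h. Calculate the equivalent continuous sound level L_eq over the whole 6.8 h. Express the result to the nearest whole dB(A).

86 dB(A)

L_eq = 10·log₁₀[(1/T)·Σ tᵢ·10^(Lᵢ/10)] with T = 6.8 h.
Σ tᵢ·10^(Lᵢ/10) = 4·10^(87.8/10) + 2.8·10^(62.8/10) = 2.416e+09.
L_eq = 10·log₁₀(2.416e+09/6.8) = 85.51 dB(A).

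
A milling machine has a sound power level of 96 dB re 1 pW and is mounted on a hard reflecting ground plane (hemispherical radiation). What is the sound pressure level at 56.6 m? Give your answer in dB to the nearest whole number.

L_p = L_w − 10·log₁₀(2π·r²) with r = 56.6 m.
2π·r² = 2.013e+04 m², 10·log₁₀ of that is 43.038 dB.
L_p = 96 − 43.038 = 52.96 dB.

53 dB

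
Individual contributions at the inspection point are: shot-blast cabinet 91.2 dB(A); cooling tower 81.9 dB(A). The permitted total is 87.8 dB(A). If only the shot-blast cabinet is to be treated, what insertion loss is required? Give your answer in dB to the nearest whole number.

5 dB

Everything except the shot-blast cabinet sums to 10^(81.9/10) = 1.549e+08 in linear terms, 81.90 dB(A).
To meet 87.8 dB(A) overall, the treated shot-blast cabinet may contribute at most 10^(87.8/10) − 1.549e+08 = 4.477e+08, i.e. 86.51 dB(A).
So the shot-blast cabinet must be reduced from 91.2 to 86.51 dB(A): IL = 4.69 dB.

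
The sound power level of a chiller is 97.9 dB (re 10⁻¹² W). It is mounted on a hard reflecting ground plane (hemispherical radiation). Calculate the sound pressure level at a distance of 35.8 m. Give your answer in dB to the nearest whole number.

59 dB

The power spreads over a hemisphere of area 2π·r², so L_p = L_w − 10·log₁₀(2π·r²).
2π·r² = 8053 m², 10·log₁₀ of that is 39.059 dB.
L_p = 97.9 − 39.059 = 58.84 dB.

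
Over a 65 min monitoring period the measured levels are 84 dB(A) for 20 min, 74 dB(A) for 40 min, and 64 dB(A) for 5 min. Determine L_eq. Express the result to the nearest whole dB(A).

L_eq = 10·log₁₀[(1/T)·Σ tᵢ·10^(Lᵢ/10)] with T = 65 min.
Σ tᵢ·10^(Lᵢ/10) = 20·10^(84/10) + 40·10^(74/10) + 5·10^(64/10) = 6.041e+09.
L_eq = 10·log₁₀(6.041e+09/65) = 79.68 dB(A).

80 dB(A)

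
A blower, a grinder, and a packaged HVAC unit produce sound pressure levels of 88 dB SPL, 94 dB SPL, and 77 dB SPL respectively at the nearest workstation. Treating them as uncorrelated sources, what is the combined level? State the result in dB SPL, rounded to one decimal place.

95.0 dB SPL

Incoherent sources combine by intensity addition: L_total = 10·log₁₀(Σ 10^(L_i/10)).
Σ 10^(L/10) = 10^(88/10) + 10^(94/10) + 10^(77/10) = 3.193e+09.
L_total = 10·log₁₀(3.193e+09) = 95.04 dB SPL.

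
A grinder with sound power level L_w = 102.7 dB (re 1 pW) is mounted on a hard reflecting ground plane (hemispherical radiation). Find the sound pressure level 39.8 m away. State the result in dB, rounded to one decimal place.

62.7 dB

The power spreads over a hemisphere of area 2π·r², so L_p = L_w − 10·log₁₀(2π·r²).
2π·r² = 9953 m², 10·log₁₀ of that is 39.979 dB.
L_p = 102.7 − 39.979 = 62.72 dB.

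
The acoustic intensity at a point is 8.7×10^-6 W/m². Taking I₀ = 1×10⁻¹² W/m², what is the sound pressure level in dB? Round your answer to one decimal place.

I/I₀ = 8.7×10^-6/10⁻¹² = 8.7×10^6, and L = 10·log₁₀(I/I₀).
L = 10·(0.9395 + 6) = 69.40 dB.

69.4 dB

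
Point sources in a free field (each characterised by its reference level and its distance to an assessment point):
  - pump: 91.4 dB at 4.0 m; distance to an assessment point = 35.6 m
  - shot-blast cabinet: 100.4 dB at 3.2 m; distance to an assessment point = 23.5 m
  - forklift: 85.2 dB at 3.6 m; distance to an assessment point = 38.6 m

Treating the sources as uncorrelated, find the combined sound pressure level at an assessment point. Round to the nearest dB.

83 dB

Apply inverse-square spreading to bring every level to the receiver, then sum 10^(L/10).
pump: 91.4 − 20·log₁₀(35.6/4.0) = 91.4 − 18.99 = 72.41 dB.
shot-blast cabinet: 100.4 − 20·log₁₀(23.5/3.2) = 100.4 − 17.32 = 83.08 dB.
forklift: 85.2 − 20·log₁₀(38.6/3.6) = 85.2 − 20.61 = 64.59 dB.
Σ 10^(L/10) = 2.236e+08 → L_total = 10·log₁₀(2.236e+08) = 83.50 dB.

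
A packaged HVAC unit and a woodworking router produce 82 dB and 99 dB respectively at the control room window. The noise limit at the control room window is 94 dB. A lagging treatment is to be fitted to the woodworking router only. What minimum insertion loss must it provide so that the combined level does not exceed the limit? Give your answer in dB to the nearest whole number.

5 dB

Everything except the woodworking router sums to 10^(82/10) = 1.585e+08 in linear terms, 82.00 dB.
To meet 94 dB overall, the treated woodworking router may contribute at most 10^(94/10) − 1.585e+08 = 2.353e+09, i.e. 93.72 dB.
Required insertion loss = 99 − 93.72 = 5.28 dB.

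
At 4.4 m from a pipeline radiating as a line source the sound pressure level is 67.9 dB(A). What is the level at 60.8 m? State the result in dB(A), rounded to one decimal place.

Cylindrical spreading from a line source gives a 10·log₁₀(r₂/r₁) drop.
L₂ = 67.9 − 10·log₁₀(60.8/4.4) = 67.9 − 11.405 = 56.50 dB(A).

56.5 dB(A)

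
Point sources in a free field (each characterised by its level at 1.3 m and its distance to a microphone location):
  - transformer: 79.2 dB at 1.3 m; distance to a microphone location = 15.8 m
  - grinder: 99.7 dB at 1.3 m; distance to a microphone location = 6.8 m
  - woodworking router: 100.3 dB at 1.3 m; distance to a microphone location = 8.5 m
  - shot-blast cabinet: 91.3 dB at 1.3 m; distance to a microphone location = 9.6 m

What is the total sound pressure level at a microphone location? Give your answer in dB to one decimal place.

87.9 dB

Propagate each source to the receiver with L = L_ref − 20·log₁₀(r/r_ref), then add intensities.
transformer: 79.2 − 20·log₁₀(15.8/1.3) = 79.2 − 21.69 = 57.51 dB.
grinder: 99.7 − 20·log₁₀(6.8/1.3) = 99.7 − 14.37 = 85.33 dB.
woodworking router: 100.3 − 20·log₁₀(8.5/1.3) = 100.3 − 16.31 = 83.99 dB.
shot-blast cabinet: 91.3 − 20·log₁₀(9.6/1.3) = 91.3 − 17.37 = 73.93 dB.
Σ 10^(L/10) = 6.170e+08 → L_total = 10·log₁₀(6.170e+08) = 87.90 dB.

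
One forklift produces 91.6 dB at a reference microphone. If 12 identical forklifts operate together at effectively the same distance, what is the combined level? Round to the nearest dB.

N identical incoherent sources raise the level by 10·log₁₀ N.
L_total = 91.6 + 10·log₁₀(12) = 91.6 + 10.792 = 102.39 dB.

102 dB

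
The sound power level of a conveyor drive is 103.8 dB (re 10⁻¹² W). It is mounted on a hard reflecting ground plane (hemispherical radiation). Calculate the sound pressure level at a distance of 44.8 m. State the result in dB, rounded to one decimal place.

62.8 dB

L_p = L_w − 10·log₁₀(2π·r²) with r = 44.8 m.
2π·r² = 1.261e+04 m², 10·log₁₀ of that is 41.007 dB.
L_p = 103.8 − 41.007 = 62.79 dB.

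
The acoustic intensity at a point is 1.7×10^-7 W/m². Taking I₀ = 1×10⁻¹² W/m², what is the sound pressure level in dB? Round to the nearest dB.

52 dB

I/I₀ = 1.7×10^-7/10⁻¹² = 1.7×10^5, and L = 10·log₁₀(I/I₀).
L = 10·(0.2304 + 5) = 52.30 dB.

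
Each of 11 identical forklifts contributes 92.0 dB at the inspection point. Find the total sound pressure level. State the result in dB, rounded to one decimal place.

102.4 dB

N identical incoherent sources raise the level by 10·log₁₀ N.
L_total = 92.0 + 10·log₁₀(11) = 92.0 + 10.414 = 102.41 dB.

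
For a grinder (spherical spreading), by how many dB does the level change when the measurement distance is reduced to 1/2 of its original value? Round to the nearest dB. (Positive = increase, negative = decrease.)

With spherical spreading the level changes by −20·log₁₀(r₂/r₁).
ΔL = −20·log₁₀(0.5) = +6.02 dB.

+6 dB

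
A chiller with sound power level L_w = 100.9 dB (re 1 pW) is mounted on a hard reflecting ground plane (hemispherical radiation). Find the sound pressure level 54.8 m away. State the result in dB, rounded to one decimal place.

58.1 dB

L_p = L_w − 10·log₁₀(2π·r²) with r = 54.8 m.
2π·r² = 1.887e+04 m², 10·log₁₀ of that is 42.757 dB.
L_p = 100.9 − 42.757 = 58.14 dB.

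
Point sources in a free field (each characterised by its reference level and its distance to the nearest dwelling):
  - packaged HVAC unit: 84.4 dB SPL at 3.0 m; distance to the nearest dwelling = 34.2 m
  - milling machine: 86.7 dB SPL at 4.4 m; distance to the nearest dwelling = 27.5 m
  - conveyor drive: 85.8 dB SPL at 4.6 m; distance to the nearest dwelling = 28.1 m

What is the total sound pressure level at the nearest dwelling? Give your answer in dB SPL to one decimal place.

First find each source's level at the receiver (point-source: −20·log₁₀(r/r_ref)), then combine on an intensity basis.
packaged HVAC unit: 84.4 − 20·log₁₀(34.2/3.0) = 84.4 − 21.14 = 63.26 dB SPL.
milling machine: 86.7 − 20·log₁₀(27.5/4.4) = 86.7 − 15.92 = 70.78 dB SPL.
conveyor drive: 85.8 − 20·log₁₀(28.1/4.6) = 85.8 − 15.72 = 70.08 dB SPL.
Σ 10^(L/10) = 2.428e+07 → L_total = 10·log₁₀(2.428e+07) = 73.85 dB SPL.

73.9 dB SPL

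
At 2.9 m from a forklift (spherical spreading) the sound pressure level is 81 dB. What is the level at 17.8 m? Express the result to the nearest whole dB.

65 dB

Point-source attenuation: ΔL = 20·log₁₀(r₂/r₁) = 20·log₁₀(17.8/2.9) = 15.760 dB.
L₂ = 81 − 20·log₁₀(17.8/2.9) = 81 − 15.760 = 65.24 dB.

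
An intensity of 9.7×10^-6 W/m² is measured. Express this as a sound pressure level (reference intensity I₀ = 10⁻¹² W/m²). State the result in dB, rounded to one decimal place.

L = 10·log₁₀(I/I₀) = 10·log₁₀(9.7×10^-6/10⁻¹²) = 10·log₁₀(9.7×10^6).
L = 10·(0.9868 + 6) = 69.87 dB.

69.9 dB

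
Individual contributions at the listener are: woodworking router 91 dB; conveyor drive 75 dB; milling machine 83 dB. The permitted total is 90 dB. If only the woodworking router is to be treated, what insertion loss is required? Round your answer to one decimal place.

Fixed contribution from the other sources: Σ 10^(L/10) = 10^(75/10) + 10^(83/10) = 2.311e+08 (83.64 dB).
To meet 90 dB overall, the treated woodworking router may contribute at most 10^(90/10) − 2.311e+08 = 7.689e+08, i.e. 88.86 dB.
Required insertion loss = 91 − 88.86 = 2.14 dB.

2.1 dB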